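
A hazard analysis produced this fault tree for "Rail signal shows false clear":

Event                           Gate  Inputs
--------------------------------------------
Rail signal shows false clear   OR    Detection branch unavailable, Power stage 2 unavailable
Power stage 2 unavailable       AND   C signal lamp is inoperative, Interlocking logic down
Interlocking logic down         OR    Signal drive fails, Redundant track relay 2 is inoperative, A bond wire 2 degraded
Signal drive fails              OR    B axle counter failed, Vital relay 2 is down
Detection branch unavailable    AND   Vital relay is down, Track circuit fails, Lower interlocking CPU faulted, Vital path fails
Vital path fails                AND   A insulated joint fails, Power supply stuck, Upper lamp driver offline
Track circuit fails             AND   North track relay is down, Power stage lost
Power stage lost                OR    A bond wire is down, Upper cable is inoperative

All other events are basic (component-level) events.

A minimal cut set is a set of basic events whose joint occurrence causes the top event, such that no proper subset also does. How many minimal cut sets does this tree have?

Power stage lost [OR]: union of children's cut sets → 2 cut set(s).
Track circuit fails [AND]: one cut set from each child combined → 1 × 2 = 2 cut set(s).
Vital path fails [AND]: one cut set from each child combined → 1 × 1 × 1 = 1 cut set(s).
Detection branch unavailable [AND]: one cut set from each child combined → 1 × 2 × 1 × 1 = 2 cut set(s).
Signal drive fails [OR]: union of children's cut sets → 2 cut set(s).
Interlocking logic down [OR]: union of children's cut sets → 4 cut set(s).
Power stage 2 unavailable [AND]: one cut set from each child combined → 1 × 4 = 4 cut set(s).
Rail signal shows false clear [OR]: union of children's cut sets → 6 cut set(s).
Minimal cut sets: {A bond wire is down, A insulated joint fails, Lower interlocking CPU faulted, North track relay is down, Power supply stuck, Upper lamp driver offline, Vital relay is down}; {A insulated joint fails, Lower interlocking CPU faulted, North track relay is down, Power supply stuck, Upper cable is inoperative, Upper lamp driver offline, Vital relay is down}; {B axle counter failed, C signal lamp is inoperative}; {C signal lamp is inoperative, Vital relay 2 is down}; {C signal lamp is inoperative, Redundant track relay 2 is inoperative}; {A bond wire 2 degraded, C signal lamp is inoperative}.

6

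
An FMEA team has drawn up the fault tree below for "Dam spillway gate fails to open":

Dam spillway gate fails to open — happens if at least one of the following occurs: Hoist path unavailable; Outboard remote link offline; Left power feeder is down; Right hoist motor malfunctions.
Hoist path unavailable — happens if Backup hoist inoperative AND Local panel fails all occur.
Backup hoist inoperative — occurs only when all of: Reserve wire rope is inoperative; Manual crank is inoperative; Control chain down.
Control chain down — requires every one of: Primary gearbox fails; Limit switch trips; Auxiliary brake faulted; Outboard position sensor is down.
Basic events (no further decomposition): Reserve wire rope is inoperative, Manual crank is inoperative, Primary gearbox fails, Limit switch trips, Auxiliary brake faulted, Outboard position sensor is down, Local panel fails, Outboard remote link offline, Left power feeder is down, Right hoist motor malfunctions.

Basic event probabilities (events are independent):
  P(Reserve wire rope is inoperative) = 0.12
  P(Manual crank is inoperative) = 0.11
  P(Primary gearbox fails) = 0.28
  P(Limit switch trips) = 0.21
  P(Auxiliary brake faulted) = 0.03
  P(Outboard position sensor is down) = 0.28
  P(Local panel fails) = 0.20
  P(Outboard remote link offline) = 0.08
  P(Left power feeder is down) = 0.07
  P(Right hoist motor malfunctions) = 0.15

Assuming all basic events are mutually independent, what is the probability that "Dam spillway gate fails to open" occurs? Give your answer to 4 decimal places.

P(Control chain down) [AND] = 0.28 × 0.21 × 0.03 × 0.28 = 0.000494
P(Backup hoist inoperative) [AND] = 0.12 × 0.11 × 0.000494 = 0.000007
P(Hoist path unavailable) [AND] = 0.000007 × 0.20 = 0.000001
P(Dam spillway gate fails to open) [OR] = 1 − (1−0.000001) × (1−0.08) × (1−0.07) × (1−0.15) = 0.272741
Rounded to 4 decimal places: P(Dam spillway gate fails to open) ≈ 0.2727.

0.2727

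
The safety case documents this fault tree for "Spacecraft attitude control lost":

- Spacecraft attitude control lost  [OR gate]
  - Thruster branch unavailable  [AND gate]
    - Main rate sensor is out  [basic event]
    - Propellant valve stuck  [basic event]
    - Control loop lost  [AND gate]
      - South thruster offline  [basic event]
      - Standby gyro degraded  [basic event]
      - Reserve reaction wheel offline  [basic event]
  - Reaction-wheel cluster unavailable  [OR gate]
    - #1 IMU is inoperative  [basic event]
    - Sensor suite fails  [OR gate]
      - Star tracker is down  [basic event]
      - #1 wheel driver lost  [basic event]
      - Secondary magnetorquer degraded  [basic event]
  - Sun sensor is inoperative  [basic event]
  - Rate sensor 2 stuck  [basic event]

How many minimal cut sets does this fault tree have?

7

Control loop lost [AND]: one cut set from each child combined → 1 × 1 × 1 = 1 cut set(s).
Thruster branch unavailable [AND]: one cut set from each child combined → 1 × 1 × 1 = 1 cut set(s).
Sensor suite fails [OR]: union of children's cut sets → 3 cut set(s).
Reaction-wheel cluster unavailable [OR]: union of children's cut sets → 4 cut set(s).
Spacecraft attitude control lost [OR]: union of children's cut sets → 7 cut set(s).
Minimal cut sets: {Main rate sensor is out, Propellant valve stuck, Reserve reaction wheel offline, South thruster offline, Standby gyro degraded}; {#1 IMU is inoperative}; {Star tracker is down}; {#1 wheel driver lost}; {Secondary magnetorquer degraded}; {Sun sensor is inoperative}; {Rate sensor 2 stuck}.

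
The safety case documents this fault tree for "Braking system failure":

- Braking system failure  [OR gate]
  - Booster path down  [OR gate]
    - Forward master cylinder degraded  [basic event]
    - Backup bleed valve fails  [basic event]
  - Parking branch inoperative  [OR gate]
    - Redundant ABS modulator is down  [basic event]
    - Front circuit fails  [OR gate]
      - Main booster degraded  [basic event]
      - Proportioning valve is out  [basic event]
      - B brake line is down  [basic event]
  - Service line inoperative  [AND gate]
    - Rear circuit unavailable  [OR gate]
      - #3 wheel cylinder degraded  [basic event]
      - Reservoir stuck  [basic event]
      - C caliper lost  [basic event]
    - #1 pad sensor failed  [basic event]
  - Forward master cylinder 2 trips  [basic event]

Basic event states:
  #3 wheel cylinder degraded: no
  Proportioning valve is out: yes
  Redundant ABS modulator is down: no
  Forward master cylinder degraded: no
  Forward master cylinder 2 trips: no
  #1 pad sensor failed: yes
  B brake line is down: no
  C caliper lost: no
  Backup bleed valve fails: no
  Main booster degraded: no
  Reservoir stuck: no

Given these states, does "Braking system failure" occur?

Booster path down [OR]: Forward master cylinder degraded=not, Backup bleed valve fails=not → no input occurs → does not occur.
Front circuit fails [OR]: Main booster degraded=not, Proportioning valve is out=occurs, B brake line is down=not → at least one input occurs → occurs.
Parking branch inoperative [OR]: Redundant ABS modulator is down=not, Front circuit fails=occurs → at least one input occurs → occurs.
Rear circuit unavailable [OR]: #3 wheel cylinder degraded=not, Reservoir stuck=not, C caliper lost=not → no input occurs → does not occur.
Service line inoperative [AND]: Rear circuit unavailable=not, #1 pad sensor failed=occurs → not all inputs occur → does not occur.
Braking system failure [OR]: Booster path down=not, Parking branch inoperative=occurs, Service line inoperative=not, Forward master cylinder 2 trips=not → at least one input occurs → occurs.

Yes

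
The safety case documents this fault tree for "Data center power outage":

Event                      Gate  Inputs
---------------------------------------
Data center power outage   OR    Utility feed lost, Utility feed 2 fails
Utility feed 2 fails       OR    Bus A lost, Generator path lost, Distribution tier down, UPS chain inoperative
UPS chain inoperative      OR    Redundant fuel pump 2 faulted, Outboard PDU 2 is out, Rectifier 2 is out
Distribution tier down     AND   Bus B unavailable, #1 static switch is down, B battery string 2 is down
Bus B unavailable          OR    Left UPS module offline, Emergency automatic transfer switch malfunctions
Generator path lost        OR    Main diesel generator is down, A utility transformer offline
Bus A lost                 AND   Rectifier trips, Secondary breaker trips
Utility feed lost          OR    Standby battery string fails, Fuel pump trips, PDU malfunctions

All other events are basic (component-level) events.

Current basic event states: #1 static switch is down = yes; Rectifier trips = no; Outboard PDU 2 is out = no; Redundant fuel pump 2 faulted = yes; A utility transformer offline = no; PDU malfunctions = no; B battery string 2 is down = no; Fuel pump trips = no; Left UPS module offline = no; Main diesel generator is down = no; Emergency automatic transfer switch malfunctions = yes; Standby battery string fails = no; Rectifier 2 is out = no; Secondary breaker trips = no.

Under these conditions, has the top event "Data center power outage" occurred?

Yes

Utility feed lost [OR]: Standby battery string fails=not, Fuel pump trips=not, PDU malfunctions=not → no input occurs → does not occur.
Bus A lost [AND]: Rectifier trips=not, Secondary breaker trips=not → not all inputs occur → does not occur.
Generator path lost [OR]: Main diesel generator is down=not, A utility transformer offline=not → no input occurs → does not occur.
Bus B unavailable [OR]: Left UPS module offline=not, Emergency automatic transfer switch malfunctions=occurs → at least one input occurs → occurs.
Distribution tier down [AND]: Bus B unavailable=occurs, #1 static switch is down=occurs, B battery string 2 is down=not → not all inputs occur → does not occur.
UPS chain inoperative [OR]: Redundant fuel pump 2 faulted=occurs, Outboard PDU 2 is out=not, Rectifier 2 is out=not → at least one input occurs → occurs.
Utility feed 2 fails [OR]: Bus A lost=not, Generator path lost=not, Distribution tier down=not, UPS chain inoperative=occurs → at least one input occurs → occurs.
Data center power outage [OR]: Utility feed lost=not, Utility feed 2 fails=occurs → at least one input occurs → occurs.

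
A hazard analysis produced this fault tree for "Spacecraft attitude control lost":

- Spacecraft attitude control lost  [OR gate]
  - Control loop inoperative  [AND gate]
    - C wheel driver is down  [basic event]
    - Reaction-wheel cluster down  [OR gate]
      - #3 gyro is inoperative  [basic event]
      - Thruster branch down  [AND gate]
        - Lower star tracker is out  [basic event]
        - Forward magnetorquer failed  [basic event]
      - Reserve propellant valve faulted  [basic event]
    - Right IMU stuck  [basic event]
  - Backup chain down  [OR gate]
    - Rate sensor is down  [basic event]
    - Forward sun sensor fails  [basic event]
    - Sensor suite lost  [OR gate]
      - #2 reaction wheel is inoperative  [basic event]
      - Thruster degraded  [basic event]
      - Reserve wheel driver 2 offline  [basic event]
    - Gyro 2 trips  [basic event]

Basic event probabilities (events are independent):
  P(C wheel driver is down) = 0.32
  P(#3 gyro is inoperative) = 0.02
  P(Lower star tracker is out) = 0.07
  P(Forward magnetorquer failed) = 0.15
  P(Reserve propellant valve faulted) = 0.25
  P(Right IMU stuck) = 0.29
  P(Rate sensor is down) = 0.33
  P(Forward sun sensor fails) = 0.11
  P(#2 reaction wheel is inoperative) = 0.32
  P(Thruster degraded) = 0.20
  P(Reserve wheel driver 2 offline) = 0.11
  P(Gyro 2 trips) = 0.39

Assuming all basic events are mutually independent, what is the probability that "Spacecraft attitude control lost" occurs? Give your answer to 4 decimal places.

P(Thruster branch down) [AND] = 0.07 × 0.15 = 0.010500
P(Reaction-wheel cluster down) [OR] = 1 − (1−0.02) × (1−0.010500) × (1−0.25) = 0.272718
P(Control loop inoperative) [AND] = 0.32 × 0.272718 × 0.29 = 0.025308
P(Sensor suite lost) [OR] = 1 − (1−0.32) × (1−0.20) × (1−0.11) = 0.515840
P(Backup chain down) [OR] = 1 − (1−0.33) × (1−0.11) × (1−0.515840) × (1−0.39) = 0.823890
P(Spacecraft attitude control lost) [OR] = 1 − (1−0.025308) × (1−0.823890) = 0.828347
Rounded to 4 decimal places: P(Spacecraft attitude control lost) ≈ 0.8283.

0.8283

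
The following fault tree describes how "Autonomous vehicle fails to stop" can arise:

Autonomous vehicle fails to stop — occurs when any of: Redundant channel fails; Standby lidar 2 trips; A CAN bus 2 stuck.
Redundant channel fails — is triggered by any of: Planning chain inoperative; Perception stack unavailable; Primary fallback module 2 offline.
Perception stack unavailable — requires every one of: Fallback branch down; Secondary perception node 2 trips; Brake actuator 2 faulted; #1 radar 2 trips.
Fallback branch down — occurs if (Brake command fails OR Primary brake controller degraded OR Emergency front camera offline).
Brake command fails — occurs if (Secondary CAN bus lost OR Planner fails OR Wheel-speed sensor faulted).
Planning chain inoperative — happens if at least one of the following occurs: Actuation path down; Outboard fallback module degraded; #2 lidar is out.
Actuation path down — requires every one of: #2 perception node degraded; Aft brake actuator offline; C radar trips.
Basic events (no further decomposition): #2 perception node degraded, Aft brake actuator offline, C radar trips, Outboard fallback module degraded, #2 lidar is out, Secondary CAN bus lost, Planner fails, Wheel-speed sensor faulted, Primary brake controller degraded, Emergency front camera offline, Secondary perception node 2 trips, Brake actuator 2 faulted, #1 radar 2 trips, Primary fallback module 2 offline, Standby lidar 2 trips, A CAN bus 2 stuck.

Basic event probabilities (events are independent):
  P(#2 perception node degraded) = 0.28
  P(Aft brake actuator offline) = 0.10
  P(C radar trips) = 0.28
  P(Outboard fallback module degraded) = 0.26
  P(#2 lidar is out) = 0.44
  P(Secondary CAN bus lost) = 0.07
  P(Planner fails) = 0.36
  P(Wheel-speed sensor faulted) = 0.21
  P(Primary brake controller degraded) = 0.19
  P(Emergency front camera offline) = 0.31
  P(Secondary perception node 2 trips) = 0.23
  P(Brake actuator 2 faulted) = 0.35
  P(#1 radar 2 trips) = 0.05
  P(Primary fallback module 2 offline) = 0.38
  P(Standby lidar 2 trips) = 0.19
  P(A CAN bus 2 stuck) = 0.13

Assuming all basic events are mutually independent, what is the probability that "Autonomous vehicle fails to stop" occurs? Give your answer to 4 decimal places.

0.8209

P(Actuation path down) [AND] = 0.28 × 0.10 × 0.28 = 0.007840
P(Planning chain inoperative) [OR] = 1 − (1−0.007840) × (1−0.26) × (1−0.44) = 0.588849
P(Brake command fails) [OR] = 1 − (1−0.07) × (1−0.36) × (1−0.21) = 0.529792
P(Fallback branch down) [OR] = 1 − (1−0.529792) × (1−0.19) × (1−0.31) = 0.737201
P(Perception stack unavailable) [AND] = 0.737201 × 0.23 × 0.35 × 0.05 = 0.002967
P(Redundant channel fails) [OR] = 1 − (1−0.588849) × (1−0.002967) × (1−0.38) = 0.745843
P(Autonomous vehicle fails to stop) [OR] = 1 − (1−0.745843) × (1−0.19) × (1−0.13) = 0.820896
Rounded to 4 decimal places: P(Autonomous vehicle fails to stop) ≈ 0.8209.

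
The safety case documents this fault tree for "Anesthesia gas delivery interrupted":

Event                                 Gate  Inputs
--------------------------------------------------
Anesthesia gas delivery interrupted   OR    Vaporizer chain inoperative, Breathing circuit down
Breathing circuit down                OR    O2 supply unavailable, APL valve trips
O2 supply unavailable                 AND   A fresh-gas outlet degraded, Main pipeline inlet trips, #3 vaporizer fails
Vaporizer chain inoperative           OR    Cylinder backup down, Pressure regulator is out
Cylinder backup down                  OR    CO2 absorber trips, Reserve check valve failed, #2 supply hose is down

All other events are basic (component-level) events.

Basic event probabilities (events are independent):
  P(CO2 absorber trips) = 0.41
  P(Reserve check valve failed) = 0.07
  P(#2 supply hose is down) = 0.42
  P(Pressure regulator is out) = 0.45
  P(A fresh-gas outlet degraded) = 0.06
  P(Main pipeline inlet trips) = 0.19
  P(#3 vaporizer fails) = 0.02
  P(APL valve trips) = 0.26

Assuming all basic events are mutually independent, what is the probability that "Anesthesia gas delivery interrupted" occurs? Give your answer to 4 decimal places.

0.8705

P(Cylinder backup down) [OR] = 1 − (1−0.41) × (1−0.07) × (1−0.42) = 0.681754
P(Vaporizer chain inoperative) [OR] = 1 − (1−0.681754) × (1−0.45) = 0.824965
P(O2 supply unavailable) [AND] = 0.06 × 0.19 × 0.02 = 0.000228
P(Breathing circuit down) [OR] = 1 − (1−0.000228) × (1−0.26) = 0.260169
P(Anesthesia gas delivery interrupted) [OR] = 1 − (1−0.824965) × (1−0.260169) = 0.870504
Rounded to 4 decimal places: P(Anesthesia gas delivery interrupted) ≈ 0.8705.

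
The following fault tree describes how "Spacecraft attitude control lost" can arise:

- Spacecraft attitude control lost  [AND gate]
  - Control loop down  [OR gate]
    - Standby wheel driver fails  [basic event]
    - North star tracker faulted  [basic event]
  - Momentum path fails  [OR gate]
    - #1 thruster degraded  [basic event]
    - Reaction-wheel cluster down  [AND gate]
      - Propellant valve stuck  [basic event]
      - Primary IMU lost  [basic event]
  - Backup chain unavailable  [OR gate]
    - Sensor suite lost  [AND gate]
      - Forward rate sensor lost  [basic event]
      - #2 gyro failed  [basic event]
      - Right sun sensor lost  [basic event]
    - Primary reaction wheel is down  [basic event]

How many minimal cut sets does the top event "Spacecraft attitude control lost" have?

Control loop down [OR]: union of children's cut sets → 2 cut set(s).
Reaction-wheel cluster down [AND]: one cut set from each child combined → 1 × 1 = 1 cut set(s).
Momentum path fails [OR]: union of children's cut sets → 2 cut set(s).
Sensor suite lost [AND]: one cut set from each child combined → 1 × 1 × 1 = 1 cut set(s).
Backup chain unavailable [OR]: union of children's cut sets → 2 cut set(s).
Spacecraft attitude control lost [AND]: one cut set from each child combined → 2 × 2 × 2 = 8 cut set(s).
Minimal cut sets: {#1 thruster degraded, #2 gyro failed, Forward rate sensor lost, Right sun sensor lost, Standby wheel driver fails}; {#1 thruster degraded, Primary reaction wheel is down, Standby wheel driver fails}; {#2 gyro failed, Forward rate sensor lost, Primary IMU lost, Propellant valve stuck, Right sun sensor lost, Standby wheel driver fails}; {Primary IMU lost, Primary reaction wheel is down, Propellant valve stuck, Standby wheel driver fails}; {#1 thruster degraded, #2 gyro failed, Forward rate sensor lost, North star tracker faulted, Right sun sensor lost}; {#1 thruster degraded, North star tracker faulted, Primary reaction wheel is down}; {#2 gyro failed, Forward rate sensor lost, North star tracker faulted, Primary IMU lost, Propellant valve stuck, Right sun sensor lost}; {North star tracker faulted, Primary IMU lost, Primary reaction wheel is down, Propellant valve stuck}.

8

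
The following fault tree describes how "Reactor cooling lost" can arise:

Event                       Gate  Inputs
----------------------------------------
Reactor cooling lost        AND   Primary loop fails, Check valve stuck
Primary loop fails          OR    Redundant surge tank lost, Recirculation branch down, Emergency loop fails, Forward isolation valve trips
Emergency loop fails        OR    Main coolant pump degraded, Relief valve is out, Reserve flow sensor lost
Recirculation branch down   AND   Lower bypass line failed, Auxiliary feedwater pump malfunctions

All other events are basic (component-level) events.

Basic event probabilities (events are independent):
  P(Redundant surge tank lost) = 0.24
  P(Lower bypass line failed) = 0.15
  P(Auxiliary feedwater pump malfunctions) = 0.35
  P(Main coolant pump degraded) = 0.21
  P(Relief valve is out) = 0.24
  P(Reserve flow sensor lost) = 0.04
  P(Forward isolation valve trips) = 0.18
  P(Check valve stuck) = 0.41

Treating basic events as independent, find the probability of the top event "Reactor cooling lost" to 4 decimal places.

P(Recirculation branch down) [AND] = 0.15 × 0.35 = 0.052500
P(Emergency loop fails) [OR] = 1 − (1−0.21) × (1−0.24) × (1−0.04) = 0.423616
P(Primary loop fails) [OR] = 1 − (1−0.24) × (1−0.052500) × (1−0.423616) × (1−0.18) = 0.659656
P(Reactor cooling lost) [AND] = 0.659656 × 0.41 = 0.270459
Rounded to 4 decimal places: P(Reactor cooling lost) ≈ 0.2705.

0.2705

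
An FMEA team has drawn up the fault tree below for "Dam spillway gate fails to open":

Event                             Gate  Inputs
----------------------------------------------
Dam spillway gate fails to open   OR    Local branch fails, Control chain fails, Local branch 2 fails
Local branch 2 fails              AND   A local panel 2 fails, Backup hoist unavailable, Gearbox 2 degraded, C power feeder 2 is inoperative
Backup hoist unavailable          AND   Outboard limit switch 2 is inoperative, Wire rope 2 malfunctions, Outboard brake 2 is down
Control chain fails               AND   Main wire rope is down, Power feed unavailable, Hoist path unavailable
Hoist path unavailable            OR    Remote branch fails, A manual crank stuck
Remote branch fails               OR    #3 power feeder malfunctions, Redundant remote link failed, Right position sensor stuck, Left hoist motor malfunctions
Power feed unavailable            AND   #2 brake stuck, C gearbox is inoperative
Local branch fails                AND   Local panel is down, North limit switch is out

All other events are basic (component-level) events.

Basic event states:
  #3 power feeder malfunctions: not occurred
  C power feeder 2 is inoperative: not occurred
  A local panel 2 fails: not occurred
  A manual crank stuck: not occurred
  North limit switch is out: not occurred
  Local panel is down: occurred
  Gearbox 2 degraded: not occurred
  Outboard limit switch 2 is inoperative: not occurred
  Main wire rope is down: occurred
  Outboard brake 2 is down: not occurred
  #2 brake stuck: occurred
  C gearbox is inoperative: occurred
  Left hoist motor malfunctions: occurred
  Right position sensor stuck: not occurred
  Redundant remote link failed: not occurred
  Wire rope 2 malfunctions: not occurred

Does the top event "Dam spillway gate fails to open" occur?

Yes

Local branch fails [AND]: Local panel is down=occurs, North limit switch is out=not → not all inputs occur → does not occur.
Power feed unavailable [AND]: #2 brake stuck=occurs, C gearbox is inoperative=occurs → all inputs occur → occurs.
Remote branch fails [OR]: #3 power feeder malfunctions=not, Redundant remote link failed=not, Right position sensor stuck=not, Left hoist motor malfunctions=occurs → at least one input occurs → occurs.
Hoist path unavailable [OR]: Remote branch fails=occurs, A manual crank stuck=not → at least one input occurs → occurs.
Control chain fails [AND]: Main wire rope is down=occurs, Power feed unavailable=occurs, Hoist path unavailable=occurs → all inputs occur → occurs.
Backup hoist unavailable [AND]: Outboard limit switch 2 is inoperative=not, Wire rope 2 malfunctions=not, Outboard brake 2 is down=not → not all inputs occur → does not occur.
Local branch 2 fails [AND]: A local panel 2 fails=not, Backup hoist unavailable=not, Gearbox 2 degraded=not, C power feeder 2 is inoperative=not → not all inputs occur → does not occur.
Dam spillway gate fails to open [OR]: Local branch fails=not, Control chain fails=occurs, Local branch 2 fails=not → at least one input occurs → occurs.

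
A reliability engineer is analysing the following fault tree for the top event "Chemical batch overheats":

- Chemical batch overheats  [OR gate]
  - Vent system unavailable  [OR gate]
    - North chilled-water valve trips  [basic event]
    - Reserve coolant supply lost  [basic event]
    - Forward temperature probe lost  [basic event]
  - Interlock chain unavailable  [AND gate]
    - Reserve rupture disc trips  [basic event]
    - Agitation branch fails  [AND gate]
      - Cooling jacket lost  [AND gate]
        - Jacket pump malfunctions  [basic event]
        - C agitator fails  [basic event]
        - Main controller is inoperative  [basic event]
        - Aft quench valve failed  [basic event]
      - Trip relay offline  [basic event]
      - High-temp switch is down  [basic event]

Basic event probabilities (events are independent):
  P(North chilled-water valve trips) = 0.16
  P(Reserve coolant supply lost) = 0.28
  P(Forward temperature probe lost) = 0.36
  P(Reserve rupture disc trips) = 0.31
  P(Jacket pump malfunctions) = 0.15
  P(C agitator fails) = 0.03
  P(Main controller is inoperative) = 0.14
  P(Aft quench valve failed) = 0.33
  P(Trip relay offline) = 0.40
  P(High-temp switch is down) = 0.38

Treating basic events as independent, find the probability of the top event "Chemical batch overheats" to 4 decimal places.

0.6129

P(Vent system unavailable) [OR] = 1 − (1−0.16) × (1−0.28) × (1−0.36) = 0.612928
P(Cooling jacket lost) [AND] = 0.15 × 0.03 × 0.14 × 0.33 = 0.000208
P(Agitation branch fails) [AND] = 0.000208 × 0.40 × 0.38 = 0.000032
P(Interlock chain unavailable) [AND] = 0.31 × 0.000032 = 0.000010
P(Chemical batch overheats) [OR] = 1 − (1−0.612928) × (1−0.000010) = 0.612932
Rounded to 4 decimal places: P(Chemical batch overheats) ≈ 0.6129.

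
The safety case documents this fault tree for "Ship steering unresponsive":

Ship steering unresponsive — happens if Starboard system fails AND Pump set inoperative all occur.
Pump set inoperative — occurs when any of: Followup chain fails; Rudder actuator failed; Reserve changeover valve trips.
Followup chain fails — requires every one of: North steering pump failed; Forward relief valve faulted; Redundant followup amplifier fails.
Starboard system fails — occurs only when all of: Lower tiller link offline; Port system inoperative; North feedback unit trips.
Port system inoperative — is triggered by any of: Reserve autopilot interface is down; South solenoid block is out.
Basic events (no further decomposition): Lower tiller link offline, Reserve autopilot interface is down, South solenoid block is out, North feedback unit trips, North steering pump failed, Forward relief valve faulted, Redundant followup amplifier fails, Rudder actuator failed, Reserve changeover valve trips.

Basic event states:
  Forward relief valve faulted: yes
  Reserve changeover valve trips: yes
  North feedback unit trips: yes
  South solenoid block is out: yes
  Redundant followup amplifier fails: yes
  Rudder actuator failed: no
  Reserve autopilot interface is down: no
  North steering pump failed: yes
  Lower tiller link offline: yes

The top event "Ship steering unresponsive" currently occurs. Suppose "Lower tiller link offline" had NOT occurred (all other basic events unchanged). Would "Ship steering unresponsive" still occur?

Counterfactual: set "Lower tiller link offline" to not occurred.
Port system inoperative [OR]: Reserve autopilot interface is down=not, South solenoid block is out=occurs → at least one input occurs → occurs.
Starboard system fails [AND]: Lower tiller link offline=not, Port system inoperative=occurs, North feedback unit trips=occurs → not all inputs occur → does not occur.
Followup chain fails [AND]: North steering pump failed=occurs, Forward relief valve faulted=occurs, Redundant followup amplifier fails=occurs → all inputs occur → occurs.
Pump set inoperative [OR]: Followup chain fails=occurs, Rudder actuator failed=not, Reserve changeover valve trips=occurs → at least one input occurs → occurs.
Ship steering unresponsive [AND]: Starboard system fails=not, Pump set inoperative=occurs → not all inputs occur → does not occur.

No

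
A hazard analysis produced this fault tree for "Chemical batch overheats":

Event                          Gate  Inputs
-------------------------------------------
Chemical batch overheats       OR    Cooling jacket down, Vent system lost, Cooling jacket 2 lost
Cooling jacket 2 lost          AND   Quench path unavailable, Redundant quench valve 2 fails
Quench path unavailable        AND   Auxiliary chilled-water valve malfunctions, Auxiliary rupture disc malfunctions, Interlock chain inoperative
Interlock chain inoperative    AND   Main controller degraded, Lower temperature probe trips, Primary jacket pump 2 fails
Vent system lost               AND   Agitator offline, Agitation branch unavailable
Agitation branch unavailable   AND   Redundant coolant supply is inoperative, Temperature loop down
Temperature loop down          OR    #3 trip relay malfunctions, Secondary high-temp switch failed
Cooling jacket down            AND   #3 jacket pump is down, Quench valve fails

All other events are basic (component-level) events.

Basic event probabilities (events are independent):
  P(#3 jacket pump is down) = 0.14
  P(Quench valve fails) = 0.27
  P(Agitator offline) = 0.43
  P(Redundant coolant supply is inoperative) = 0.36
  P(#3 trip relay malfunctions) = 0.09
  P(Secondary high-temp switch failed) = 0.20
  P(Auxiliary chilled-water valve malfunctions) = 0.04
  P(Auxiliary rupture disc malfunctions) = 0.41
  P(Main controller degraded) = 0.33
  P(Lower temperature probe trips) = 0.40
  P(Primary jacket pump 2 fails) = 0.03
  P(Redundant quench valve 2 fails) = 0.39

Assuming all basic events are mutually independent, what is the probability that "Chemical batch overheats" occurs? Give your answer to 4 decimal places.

P(Cooling jacket down) [AND] = 0.14 × 0.27 = 0.037800
P(Temperature loop down) [OR] = 1 − (1−0.09) × (1−0.20) = 0.272000
P(Agitation branch unavailable) [AND] = 0.36 × 0.272000 = 0.097920
P(Vent system lost) [AND] = 0.43 × 0.097920 = 0.042106
P(Interlock chain inoperative) [AND] = 0.33 × 0.40 × 0.03 = 0.003960
P(Quench path unavailable) [AND] = 0.04 × 0.41 × 0.003960 = 0.000065
P(Cooling jacket 2 lost) [AND] = 0.000065 × 0.39 = 0.000025
P(Chemical batch overheats) [OR] = 1 − (1−0.037800) × (1−0.042106) × (1−0.000025) = 0.078337
Rounded to 4 decimal places: P(Chemical batch overheats) ≈ 0.0783.

0.0783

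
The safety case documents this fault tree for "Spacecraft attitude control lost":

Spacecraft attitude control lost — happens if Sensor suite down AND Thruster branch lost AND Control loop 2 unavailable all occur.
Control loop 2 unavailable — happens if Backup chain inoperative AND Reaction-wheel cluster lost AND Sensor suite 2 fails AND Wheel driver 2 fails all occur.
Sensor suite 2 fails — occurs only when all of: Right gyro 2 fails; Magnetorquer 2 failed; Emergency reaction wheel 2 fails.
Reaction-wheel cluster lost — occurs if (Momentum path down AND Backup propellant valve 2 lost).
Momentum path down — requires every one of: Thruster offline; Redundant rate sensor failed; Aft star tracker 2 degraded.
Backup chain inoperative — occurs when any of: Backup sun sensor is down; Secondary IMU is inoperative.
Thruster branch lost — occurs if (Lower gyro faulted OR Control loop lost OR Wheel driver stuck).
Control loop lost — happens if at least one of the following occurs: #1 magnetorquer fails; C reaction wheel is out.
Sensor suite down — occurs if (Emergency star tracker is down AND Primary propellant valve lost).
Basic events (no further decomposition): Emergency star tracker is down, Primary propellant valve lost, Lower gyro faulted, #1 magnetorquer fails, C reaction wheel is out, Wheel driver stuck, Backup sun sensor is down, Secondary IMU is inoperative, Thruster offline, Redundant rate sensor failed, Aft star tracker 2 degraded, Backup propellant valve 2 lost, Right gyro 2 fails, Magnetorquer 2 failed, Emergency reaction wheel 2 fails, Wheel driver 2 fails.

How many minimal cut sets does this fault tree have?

8

Sensor suite down [AND]: one cut set from each child combined → 1 × 1 = 1 cut set(s).
Control loop lost [OR]: union of children's cut sets → 2 cut set(s).
Thruster branch lost [OR]: union of children's cut sets → 4 cut set(s).
Backup chain inoperative [OR]: union of children's cut sets → 2 cut set(s).
Momentum path down [AND]: one cut set from each child combined → 1 × 1 × 1 = 1 cut set(s).
Reaction-wheel cluster lost [AND]: one cut set from each child combined → 1 × 1 = 1 cut set(s).
Sensor suite 2 fails [AND]: one cut set from each child combined → 1 × 1 × 1 = 1 cut set(s).
Control loop 2 unavailable [AND]: one cut set from each child combined → 2 × 1 × 1 × 1 = 2 cut set(s).
Spacecraft attitude control lost [AND]: one cut set from each child combined → 1 × 4 × 2 = 8 cut set(s).
Minimal cut sets: {Aft star tracker 2 degraded, Backup propellant valve 2 lost, Backup sun sensor is down, Emergency reaction wheel 2 fails, Emergency star tracker is down, Lower gyro faulted, Magnetorquer 2 failed, Primary propellant valve lost, Redundant rate sensor failed, Right gyro 2 fails, Thruster offline, Wheel driver 2 fails}; {Aft star tracker 2 degraded, Backup propellant valve 2 lost, Emergency reaction wheel 2 fails, Emergency star tracker is down, Lower gyro faulted, Magnetorquer 2 failed, Primary propellant valve lost, Redundant rate sensor failed, Right gyro 2 fails, Secondary IMU is inoperative, Thruster offline, Wheel driver 2 fails}; {#1 magnetorquer fails, Aft star tracker 2 degraded, Backup propellant valve 2 lost, Backup sun sensor is down, Emergency reaction wheel 2 fails, Emergency star tracker is down, Magnetorquer 2 failed, Primary propellant valve lost, Redundant rate sensor failed, Right gyro 2 fails, Thruster offline, Wheel driver 2 fails}; {#1 magnetorquer fails, Aft star tracker 2 degraded, Backup propellant valve 2 lost, Emergency reaction wheel 2 fails, Emergency star tracker is down, Magnetorquer 2 failed, Primary propellant valve lost, Redundant rate sensor failed, Right gyro 2 fails, Secondary IMU is inoperative, Thruster offline, Wheel driver 2 fails}; {Aft star tracker 2 degraded, Backup propellant valve 2 lost, Backup sun sensor is down, C reaction wheel is out, Emergency reaction wheel 2 fails, Emergency star tracker is down, Magnetorquer 2 failed, Primary propellant valve lost, Redundant rate sensor failed, Right gyro 2 fails, Thruster offline, Wheel driver 2 fails}; {Aft star tracker 2 degraded, Backup propellant valve 2 lost, C reaction wheel is out, Emergency reaction wheel 2 fails, Emergency star tracker is down, Magnetorquer 2 failed, Primary propellant valve lost, Redundant rate sensor failed, Right gyro 2 fails, Secondary IMU is inoperative, Thruster offline, Wheel driver 2 fails}; {Aft star tracker 2 degraded, Backup propellant valve 2 lost, Backup sun sensor is down, Emergency reaction wheel 2 fails, Emergency star tracker is down, Magnetorquer 2 failed, Primary propellant valve lost, Redundant rate sensor failed, Right gyro 2 fails, Thruster offline, Wheel driver 2 fails, Wheel driver stuck}; {Aft star tracker 2 degraded, Backup propellant valve 2 lost, Emergency reaction wheel 2 fails, Emergency star tracker is down, Magnetorquer 2 failed, Primary propellant valve lost, Redundant rate sensor failed, Right gyro 2 fails, Secondary IMU is inoperative, Thruster offline, Wheel driver 2 fails, Wheel driver stuck}.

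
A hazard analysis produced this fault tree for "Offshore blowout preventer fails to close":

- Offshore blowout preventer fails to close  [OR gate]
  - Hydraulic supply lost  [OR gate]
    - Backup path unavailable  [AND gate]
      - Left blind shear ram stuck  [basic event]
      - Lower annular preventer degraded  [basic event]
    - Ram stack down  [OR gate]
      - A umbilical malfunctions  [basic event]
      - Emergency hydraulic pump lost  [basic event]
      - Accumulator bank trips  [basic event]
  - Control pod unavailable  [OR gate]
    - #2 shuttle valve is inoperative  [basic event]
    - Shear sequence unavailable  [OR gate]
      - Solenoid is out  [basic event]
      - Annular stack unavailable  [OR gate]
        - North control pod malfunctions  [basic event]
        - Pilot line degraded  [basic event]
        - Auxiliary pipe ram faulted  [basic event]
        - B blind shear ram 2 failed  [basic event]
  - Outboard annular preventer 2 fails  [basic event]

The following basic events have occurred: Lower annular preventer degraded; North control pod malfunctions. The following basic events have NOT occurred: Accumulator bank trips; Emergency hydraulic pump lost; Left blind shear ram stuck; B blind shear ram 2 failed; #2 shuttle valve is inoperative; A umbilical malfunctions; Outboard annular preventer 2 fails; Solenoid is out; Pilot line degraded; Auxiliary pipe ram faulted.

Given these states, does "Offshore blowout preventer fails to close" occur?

Backup path unavailable [AND]: Left blind shear ram stuck=not, Lower annular preventer degraded=occurs → not all inputs occur → does not occur.
Ram stack down [OR]: A umbilical malfunctions=not, Emergency hydraulic pump lost=not, Accumulator bank trips=not → no input occurs → does not occur.
Hydraulic supply lost [OR]: Backup path unavailable=not, Ram stack down=not → no input occurs → does not occur.
Annular stack unavailable [OR]: North control pod malfunctions=occurs, Pilot line degraded=not, Auxiliary pipe ram faulted=not, B blind shear ram 2 failed=not → at least one input occurs → occurs.
Shear sequence unavailable [OR]: Solenoid is out=not, Annular stack unavailable=occurs → at least one input occurs → occurs.
Control pod unavailable [OR]: #2 shuttle valve is inoperative=not, Shear sequence unavailable=occurs → at least one input occurs → occurs.
Offshore blowout preventer fails to close [OR]: Hydraulic supply lost=not, Control pod unavailable=occurs, Outboard annular preventer 2 fails=not → at least one input occurs → occurs.

Yes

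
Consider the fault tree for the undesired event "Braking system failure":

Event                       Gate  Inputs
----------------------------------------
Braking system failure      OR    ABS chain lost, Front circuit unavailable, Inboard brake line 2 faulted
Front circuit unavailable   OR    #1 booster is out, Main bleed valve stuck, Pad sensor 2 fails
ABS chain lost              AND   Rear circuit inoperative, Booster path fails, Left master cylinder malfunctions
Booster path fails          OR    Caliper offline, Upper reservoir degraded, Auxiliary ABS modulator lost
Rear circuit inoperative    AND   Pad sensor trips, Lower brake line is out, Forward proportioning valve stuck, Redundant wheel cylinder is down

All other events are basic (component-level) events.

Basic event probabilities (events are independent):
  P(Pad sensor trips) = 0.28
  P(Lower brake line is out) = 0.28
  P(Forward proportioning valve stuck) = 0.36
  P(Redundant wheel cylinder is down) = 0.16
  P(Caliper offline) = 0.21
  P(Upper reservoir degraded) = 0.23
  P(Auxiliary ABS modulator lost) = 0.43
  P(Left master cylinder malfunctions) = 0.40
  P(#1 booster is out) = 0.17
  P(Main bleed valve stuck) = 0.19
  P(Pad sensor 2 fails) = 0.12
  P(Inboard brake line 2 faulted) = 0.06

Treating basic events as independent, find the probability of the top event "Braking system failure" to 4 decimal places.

0.4445

P(Rear circuit inoperative) [AND] = 0.28 × 0.28 × 0.36 × 0.16 = 0.004516
P(Booster path fails) [OR] = 1 − (1−0.21) × (1−0.23) × (1−0.43) = 0.653269
P(ABS chain lost) [AND] = 0.004516 × 0.653269 × 0.40 = 0.001180
P(Front circuit unavailable) [OR] = 1 − (1−0.17) × (1−0.19) × (1−0.12) = 0.408376
P(Braking system failure) [OR] = 1 − (1−0.001180) × (1−0.408376) × (1−0.06) = 0.444530
Rounded to 4 decimal places: P(Braking system failure) ≈ 0.4445.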